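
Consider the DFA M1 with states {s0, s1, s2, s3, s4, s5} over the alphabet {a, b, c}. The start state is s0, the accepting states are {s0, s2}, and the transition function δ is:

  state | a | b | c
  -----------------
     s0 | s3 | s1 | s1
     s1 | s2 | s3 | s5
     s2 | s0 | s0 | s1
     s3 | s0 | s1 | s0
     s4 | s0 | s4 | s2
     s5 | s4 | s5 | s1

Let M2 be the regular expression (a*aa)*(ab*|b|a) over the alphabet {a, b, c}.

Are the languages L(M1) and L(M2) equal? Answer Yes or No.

No

The empty string ε is accepted by M1 but rejected by M2.
So L(M1) ≠ L(M2).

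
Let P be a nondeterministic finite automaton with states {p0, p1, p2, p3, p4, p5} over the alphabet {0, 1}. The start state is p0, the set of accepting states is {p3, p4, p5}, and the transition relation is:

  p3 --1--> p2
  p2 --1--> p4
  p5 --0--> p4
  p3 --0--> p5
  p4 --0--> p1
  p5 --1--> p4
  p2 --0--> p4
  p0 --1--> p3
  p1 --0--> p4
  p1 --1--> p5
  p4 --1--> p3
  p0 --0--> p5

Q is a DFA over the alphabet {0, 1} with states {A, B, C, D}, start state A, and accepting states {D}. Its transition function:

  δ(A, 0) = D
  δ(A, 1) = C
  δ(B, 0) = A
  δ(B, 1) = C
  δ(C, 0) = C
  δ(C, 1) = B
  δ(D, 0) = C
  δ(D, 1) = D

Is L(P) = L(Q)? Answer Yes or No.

The string 1 is accepted by P but rejected by Q.
So L(P) ≠ L(Q).

No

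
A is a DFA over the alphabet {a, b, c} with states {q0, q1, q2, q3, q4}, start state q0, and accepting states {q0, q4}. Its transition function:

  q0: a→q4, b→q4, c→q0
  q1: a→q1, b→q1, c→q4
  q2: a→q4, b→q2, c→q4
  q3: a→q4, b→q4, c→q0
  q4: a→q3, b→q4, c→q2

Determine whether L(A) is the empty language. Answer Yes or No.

No

The empty string ε is accepted: the run q0 ends in the accepting state q0.
Since at least one string is accepted, L(A) is not empty.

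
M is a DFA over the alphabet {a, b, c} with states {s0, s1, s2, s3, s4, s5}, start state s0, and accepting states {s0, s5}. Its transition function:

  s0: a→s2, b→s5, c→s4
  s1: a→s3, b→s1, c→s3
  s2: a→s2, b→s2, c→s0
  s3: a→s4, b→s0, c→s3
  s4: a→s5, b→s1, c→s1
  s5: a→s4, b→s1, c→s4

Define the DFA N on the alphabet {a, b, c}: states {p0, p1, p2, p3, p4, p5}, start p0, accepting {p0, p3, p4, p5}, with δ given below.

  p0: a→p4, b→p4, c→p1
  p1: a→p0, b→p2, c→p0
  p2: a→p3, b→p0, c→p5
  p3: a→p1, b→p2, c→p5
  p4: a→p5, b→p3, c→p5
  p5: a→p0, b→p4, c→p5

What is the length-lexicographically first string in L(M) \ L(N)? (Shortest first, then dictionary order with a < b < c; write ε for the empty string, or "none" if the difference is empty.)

The string aaac is accepted by M but not by N.
No shorter string lies in the difference, and aaac is the lexicographically first length-4 string in L(M) \ L(N).

aaac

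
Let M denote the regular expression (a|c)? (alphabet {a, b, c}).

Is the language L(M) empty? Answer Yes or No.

The empty string ε matches the expression, so it belongs to L(M).
Since L(M) contains at least one string, it is not empty.

No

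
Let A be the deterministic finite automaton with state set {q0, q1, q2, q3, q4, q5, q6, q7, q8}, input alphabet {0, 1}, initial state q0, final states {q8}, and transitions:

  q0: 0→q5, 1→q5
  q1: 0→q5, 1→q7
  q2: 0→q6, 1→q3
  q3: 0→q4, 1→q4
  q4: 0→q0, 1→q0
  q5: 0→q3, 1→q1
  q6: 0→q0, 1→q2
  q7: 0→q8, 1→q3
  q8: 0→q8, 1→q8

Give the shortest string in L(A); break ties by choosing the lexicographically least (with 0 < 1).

A breadth-first search from q0 reaches an accepting state first via the path q0 → q5 → q1 → q7 → q8 on input 0110.
No string of length < 4 is accepted (BFS exhausts all shorter strings without reaching an accepting state), and 0110 is the lexicographically least accepting string of length 4.

0110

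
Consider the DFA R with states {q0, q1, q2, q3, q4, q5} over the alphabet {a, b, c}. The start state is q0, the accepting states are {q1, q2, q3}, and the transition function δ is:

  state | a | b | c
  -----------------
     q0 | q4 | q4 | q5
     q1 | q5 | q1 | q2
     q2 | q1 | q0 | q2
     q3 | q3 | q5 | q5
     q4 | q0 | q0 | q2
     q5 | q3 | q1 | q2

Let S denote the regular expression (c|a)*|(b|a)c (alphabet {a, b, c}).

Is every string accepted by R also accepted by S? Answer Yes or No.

The string cb is in L(R) but not in L(S).
So L(R) ⊄ L(S).

No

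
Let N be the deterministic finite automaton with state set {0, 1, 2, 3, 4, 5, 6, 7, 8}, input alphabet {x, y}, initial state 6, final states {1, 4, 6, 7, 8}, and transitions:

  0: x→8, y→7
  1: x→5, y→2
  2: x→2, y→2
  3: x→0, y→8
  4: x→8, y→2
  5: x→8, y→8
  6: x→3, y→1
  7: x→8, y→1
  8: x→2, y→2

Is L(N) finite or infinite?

The useful states (reachable from 6 and able to reach an accepting state) are {0, 1, 3, 5, 6, 7, 8}.
Restricted to these states the transition graph has no cycle, so every accepting path has bounded length and L is finite.

finite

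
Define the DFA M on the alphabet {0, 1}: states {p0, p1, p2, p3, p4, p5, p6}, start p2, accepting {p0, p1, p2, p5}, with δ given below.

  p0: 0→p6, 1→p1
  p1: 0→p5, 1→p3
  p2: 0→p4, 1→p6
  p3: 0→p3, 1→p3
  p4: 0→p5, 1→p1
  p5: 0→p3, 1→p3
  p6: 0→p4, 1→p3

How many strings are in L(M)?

The useful subgraph on states {p1, p2, p4, p5, p6} is acyclic, so L(M) is finite; the longest accepting path visits 5 useful states, giving maximum string length 4.
Counting accepting paths from p2 by length: 1 of length 0, 2 of length 2, 3 of length 3, 1 of length 4. Total 7.

7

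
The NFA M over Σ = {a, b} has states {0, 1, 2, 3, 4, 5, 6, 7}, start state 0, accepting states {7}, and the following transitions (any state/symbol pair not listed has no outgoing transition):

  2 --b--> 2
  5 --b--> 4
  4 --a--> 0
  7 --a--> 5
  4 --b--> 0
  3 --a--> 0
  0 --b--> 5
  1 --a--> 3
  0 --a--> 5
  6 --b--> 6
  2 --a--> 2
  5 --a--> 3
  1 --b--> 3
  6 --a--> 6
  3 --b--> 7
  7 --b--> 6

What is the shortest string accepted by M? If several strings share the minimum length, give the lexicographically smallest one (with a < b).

A breadth-first search from 0 reaches an accepting state first via the path 0 → 5 → 3 → 7 on input aab.
No string of length < 3 is accepted (BFS exhausts all shorter strings without reaching an accepting state), and aab is the lexicographically least accepting string of length 3.

aab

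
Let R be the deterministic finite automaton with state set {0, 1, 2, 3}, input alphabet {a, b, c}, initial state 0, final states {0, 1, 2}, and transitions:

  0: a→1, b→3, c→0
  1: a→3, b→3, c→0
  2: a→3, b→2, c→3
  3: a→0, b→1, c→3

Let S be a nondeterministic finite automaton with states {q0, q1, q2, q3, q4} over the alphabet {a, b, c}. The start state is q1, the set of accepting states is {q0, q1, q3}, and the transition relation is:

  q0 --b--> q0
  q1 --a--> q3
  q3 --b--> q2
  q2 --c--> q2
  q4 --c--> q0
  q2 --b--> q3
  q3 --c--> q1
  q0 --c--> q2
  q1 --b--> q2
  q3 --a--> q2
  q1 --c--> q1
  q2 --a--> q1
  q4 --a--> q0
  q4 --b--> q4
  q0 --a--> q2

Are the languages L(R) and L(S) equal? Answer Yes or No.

Yes

Exploring the product automaton R × S from the start pair (0, q1), following both machines on each input symbol, reaches 3 state pairs: (0, q1), (1, q3), (3, q2).
R accepts in {0, 1, 2} and S accepts in {q0, q1, q3}. In every reachable pair the two components are either both accepting — (0, q1), (1, q3) — or both non-accepting, so no string is accepted by exactly one of the machines: L(R) \ L(S) and L(S) \ L(R) are both empty.
Hence every string is accepted by R iff it is accepted by S, and the two languages coincide.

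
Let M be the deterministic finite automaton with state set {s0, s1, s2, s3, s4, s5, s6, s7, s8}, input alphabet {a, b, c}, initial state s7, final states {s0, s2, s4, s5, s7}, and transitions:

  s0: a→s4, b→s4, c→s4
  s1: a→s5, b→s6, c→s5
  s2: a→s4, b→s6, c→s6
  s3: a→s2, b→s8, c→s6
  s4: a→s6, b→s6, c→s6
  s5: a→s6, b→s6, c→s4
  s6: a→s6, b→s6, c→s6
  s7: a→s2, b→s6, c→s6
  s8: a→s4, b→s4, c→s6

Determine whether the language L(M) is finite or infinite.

finite

The useful states (reachable from s7 and able to reach an accepting state) are {s2, s4, s7}.
Restricted to these states the transition graph has no cycle, so every accepting path has bounded length and L is finite.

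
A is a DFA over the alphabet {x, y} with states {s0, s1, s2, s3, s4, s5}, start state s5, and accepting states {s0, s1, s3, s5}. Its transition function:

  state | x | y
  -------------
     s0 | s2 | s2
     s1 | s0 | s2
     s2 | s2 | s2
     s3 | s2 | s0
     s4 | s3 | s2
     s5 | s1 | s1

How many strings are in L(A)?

5

The useful subgraph on states {s0, s1, s5} is acyclic, so L(A) is finite; the longest accepting path visits 3 useful states, giving maximum string length 2.
Counting accepting paths from s5 by length: 1 of length 0, 2 of length 1, 2 of length 2. Total 5.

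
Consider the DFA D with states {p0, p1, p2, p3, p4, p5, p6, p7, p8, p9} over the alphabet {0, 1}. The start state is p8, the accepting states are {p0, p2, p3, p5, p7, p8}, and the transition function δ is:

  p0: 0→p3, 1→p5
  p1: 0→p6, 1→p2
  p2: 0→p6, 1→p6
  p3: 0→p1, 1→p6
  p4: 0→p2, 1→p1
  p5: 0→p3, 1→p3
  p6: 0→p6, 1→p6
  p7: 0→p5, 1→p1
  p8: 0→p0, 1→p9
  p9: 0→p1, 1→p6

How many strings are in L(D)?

The useful subgraph on states {p0, p1, p2, p3, p5, p8, p9} is acyclic, so L(D) is finite; the longest accepting path visits 6 useful states, giving maximum string length 5.
Counting accepting paths from p8 by length: 1 of length 0, 1 of length 1, 2 of length 2, 3 of length 3, 1 of length 4, 2 of length 5. Total 10.

10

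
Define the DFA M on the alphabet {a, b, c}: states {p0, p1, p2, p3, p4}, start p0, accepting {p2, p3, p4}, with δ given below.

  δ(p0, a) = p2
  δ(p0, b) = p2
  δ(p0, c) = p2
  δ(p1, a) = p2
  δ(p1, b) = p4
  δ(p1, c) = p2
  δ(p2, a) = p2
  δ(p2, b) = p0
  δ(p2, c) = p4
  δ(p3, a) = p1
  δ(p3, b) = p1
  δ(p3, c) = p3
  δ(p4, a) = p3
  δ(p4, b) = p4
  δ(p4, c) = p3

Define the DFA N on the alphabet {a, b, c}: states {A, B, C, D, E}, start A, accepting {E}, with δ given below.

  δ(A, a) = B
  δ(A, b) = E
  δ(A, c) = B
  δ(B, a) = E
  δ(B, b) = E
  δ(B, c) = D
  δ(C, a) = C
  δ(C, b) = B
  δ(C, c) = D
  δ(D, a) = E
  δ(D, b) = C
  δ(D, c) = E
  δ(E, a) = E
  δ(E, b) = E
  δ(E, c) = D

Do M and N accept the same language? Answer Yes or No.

No

The string a is accepted by M but rejected by N.
So L(M) ≠ L(N).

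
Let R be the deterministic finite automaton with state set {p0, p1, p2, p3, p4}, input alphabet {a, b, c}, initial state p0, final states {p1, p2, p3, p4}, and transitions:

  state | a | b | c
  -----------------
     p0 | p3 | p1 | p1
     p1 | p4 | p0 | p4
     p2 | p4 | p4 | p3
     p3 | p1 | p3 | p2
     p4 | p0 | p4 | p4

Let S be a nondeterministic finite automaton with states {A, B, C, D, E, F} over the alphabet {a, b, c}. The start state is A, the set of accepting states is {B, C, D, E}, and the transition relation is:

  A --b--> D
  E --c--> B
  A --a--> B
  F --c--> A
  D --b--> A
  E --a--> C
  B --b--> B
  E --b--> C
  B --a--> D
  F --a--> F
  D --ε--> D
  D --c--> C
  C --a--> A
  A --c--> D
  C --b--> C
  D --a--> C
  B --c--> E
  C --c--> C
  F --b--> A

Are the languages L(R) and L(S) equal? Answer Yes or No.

Exploring the product automaton R × S from the start pair (p0, A), following both machines on each input symbol, reaches 5 state pairs: (p0, A), (p3, B), (p1, D), (p2, E), (p4, C).
R accepts in {p1, p2, p3, p4} and S accepts in {B, C, D, E}. In every reachable pair the two components are either both accepting — (p3, B), (p1, D), (p2, E), (p4, C) — or both non-accepting, so no string is accepted by exactly one of the machines: L(R) \ L(S) and L(S) \ L(R) are both empty.
Hence every string is accepted by R iff it is accepted by S, and the two languages coincide.

Yes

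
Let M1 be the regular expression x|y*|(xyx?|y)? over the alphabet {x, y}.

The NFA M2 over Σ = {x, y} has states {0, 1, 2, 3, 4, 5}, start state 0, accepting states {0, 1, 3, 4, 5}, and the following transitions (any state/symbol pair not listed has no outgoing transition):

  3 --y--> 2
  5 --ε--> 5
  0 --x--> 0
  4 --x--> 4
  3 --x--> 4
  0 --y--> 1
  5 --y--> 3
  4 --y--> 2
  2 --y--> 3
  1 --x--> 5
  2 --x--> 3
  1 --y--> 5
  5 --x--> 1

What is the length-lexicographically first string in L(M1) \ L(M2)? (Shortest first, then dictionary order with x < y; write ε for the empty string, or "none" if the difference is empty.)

The string yyyy is accepted by M1 but not by M2.
No shorter string lies in the difference, and yyyy is the lexicographically first length-4 string in L(M1) \ L(M2).

yyyy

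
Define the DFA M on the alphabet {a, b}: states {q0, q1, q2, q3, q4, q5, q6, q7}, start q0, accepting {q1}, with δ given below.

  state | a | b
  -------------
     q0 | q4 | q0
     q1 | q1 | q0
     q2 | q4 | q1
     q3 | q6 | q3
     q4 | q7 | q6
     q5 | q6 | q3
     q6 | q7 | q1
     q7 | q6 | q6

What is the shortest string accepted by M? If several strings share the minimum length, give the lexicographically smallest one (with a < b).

abb

A breadth-first search from q0 reaches an accepting state first via the path q0 → q4 → q6 → q1 on input abb.
No string of length < 3 is accepted (BFS exhausts all shorter strings without reaching an accepting state), and abb is the lexicographically least accepting string of length 3.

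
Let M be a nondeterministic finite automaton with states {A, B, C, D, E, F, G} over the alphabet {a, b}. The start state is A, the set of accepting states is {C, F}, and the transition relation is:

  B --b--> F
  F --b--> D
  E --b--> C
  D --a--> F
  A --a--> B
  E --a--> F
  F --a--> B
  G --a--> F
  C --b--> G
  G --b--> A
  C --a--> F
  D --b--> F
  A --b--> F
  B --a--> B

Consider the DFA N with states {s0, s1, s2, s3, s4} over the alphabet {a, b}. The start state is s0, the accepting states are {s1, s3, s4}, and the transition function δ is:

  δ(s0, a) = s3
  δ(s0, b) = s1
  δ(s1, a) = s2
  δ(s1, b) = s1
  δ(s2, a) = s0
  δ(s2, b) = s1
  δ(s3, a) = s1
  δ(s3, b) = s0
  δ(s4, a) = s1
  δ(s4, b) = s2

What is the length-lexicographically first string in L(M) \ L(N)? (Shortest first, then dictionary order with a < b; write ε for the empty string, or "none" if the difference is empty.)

ab

The string ab is accepted by M but not by N.
No shorter string lies in the difference, and ab is the lexicographically first length-2 string in L(M) \ L(N).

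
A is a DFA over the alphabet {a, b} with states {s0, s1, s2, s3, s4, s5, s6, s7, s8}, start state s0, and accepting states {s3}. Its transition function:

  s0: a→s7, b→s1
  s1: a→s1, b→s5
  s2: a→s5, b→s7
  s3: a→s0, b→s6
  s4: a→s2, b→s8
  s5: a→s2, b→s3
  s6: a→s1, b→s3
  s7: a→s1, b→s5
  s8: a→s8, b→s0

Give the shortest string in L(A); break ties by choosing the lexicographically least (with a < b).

A breadth-first search from s0 reaches an accepting state first via the path s0 → s7 → s5 → s3 on input abb.
No string of length < 3 is accepted (BFS exhausts all shorter strings without reaching an accepting state), and abb is the lexicographically least accepting string of length 3.

abb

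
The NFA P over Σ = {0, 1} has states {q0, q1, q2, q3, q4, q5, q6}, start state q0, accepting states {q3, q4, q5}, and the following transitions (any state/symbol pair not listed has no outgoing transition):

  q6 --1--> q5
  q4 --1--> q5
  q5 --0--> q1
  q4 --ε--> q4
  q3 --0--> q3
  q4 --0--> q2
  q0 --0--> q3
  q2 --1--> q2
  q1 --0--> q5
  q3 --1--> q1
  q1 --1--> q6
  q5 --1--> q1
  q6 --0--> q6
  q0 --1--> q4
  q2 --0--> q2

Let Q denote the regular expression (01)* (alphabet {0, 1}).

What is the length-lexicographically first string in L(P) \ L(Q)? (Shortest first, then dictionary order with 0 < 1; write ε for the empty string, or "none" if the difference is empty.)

The string 0 is accepted by P but not by Q.
No shorter string lies in the difference, and 0 is the lexicographically first length-1 string in L(P) \ L(Q).

0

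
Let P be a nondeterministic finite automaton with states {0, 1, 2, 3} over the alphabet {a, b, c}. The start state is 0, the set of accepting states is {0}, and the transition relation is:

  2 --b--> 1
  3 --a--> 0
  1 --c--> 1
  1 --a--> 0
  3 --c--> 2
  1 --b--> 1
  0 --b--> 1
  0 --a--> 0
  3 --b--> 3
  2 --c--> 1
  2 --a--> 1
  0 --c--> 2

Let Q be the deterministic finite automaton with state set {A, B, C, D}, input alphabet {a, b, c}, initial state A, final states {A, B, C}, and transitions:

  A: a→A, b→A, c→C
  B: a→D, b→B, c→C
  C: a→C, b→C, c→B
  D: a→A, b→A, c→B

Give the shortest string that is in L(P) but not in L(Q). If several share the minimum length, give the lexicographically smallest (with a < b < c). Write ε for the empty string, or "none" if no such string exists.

cca

The string cca is accepted by P but not by Q.
No shorter string lies in the difference, and cca is the lexicographically first length-3 string in L(P) \ L(Q).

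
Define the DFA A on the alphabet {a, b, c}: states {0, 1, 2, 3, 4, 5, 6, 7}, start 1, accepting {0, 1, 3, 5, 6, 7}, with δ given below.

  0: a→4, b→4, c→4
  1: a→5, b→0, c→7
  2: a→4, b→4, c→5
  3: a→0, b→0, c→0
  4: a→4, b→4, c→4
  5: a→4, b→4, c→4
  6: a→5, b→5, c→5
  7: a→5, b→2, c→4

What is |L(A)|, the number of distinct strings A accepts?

The useful subgraph on states {0, 1, 2, 5, 7} is acyclic, so L(A) is finite; the longest accepting path visits 4 useful states, giving maximum string length 3.
Counting accepting paths from 1 by length: 1 of length 0, 3 of length 1, 1 of length 2, 1 of length 3. Total 6.

6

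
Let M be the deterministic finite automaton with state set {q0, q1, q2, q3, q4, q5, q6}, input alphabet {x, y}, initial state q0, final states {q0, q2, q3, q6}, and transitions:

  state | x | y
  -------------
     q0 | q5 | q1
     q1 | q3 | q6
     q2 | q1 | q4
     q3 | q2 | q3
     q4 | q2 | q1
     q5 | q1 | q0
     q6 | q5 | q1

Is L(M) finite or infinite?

infinite

State q1 is reachable from the start and can reach an accepting state, and it lies on the cycle q1 → q3 → q2 → q1.
Traversing that cycle any number of times yields accepted strings of unbounded length, so the language is infinite.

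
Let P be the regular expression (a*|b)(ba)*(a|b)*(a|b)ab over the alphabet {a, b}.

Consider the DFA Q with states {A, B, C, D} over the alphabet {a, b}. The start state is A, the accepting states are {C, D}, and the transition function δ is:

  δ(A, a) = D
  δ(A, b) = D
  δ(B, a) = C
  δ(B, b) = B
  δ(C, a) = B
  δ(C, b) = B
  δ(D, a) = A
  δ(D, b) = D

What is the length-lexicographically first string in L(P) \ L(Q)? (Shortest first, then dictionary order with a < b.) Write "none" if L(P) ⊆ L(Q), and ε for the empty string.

none

Converting the expression P to a DFA (subset construction, then merging equivalent states) gives the minimal DFA with states {p0, p1, p2, p3}, start state p0, accepting states {p3} and transitions p0: a→p1, b→p1; p1: a→p2, b→p1; p2: a→p2, b→p3; p3: a→p2, b→p1.
Exploring the product automaton P × Q from the start pair (p0, A), following both machines on each input symbol, reaches 5 state pairs: (p0, A), (p1, D), (p2, A), (p2, D), (p3, D).
P accepts in {p3} and Q accepts in {C, D}. The reachable pairs whose P-component is accepting are (p3, D); in each of them the Q-component is accepting too, so the product for L(P) \ L(Q) (P-component accepting, Q-component rejecting) has no reachable accepting pair and the difference is empty.
So every string accepted by P is also accepted by Q: L(P) \ L(Q) = ∅ and there is no such string.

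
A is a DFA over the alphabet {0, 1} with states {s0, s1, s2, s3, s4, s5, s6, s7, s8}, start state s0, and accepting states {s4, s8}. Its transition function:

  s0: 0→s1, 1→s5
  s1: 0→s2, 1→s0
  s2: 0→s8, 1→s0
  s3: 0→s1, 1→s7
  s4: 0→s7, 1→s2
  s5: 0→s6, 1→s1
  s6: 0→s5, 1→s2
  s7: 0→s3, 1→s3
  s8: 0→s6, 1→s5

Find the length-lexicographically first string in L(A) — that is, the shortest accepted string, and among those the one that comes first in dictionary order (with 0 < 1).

000

A breadth-first search from s0 reaches an accepting state first via the path s0 → s1 → s2 → s8 on input 000.
No string of length < 3 is accepted (BFS exhausts all shorter strings without reaching an accepting state), and 000 is the lexicographically least accepting string of length 3.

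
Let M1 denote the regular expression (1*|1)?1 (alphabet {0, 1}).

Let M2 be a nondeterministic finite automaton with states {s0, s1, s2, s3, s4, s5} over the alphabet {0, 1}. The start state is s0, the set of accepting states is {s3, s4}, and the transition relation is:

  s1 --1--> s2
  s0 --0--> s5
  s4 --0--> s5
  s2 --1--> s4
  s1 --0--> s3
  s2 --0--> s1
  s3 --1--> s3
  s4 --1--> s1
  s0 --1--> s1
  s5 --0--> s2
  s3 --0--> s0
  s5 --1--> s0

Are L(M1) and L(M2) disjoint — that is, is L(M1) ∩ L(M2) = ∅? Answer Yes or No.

The string 111 is accepted by both M1 and M2.
Hence L(M1) ∩ L(M2) ≠ ∅.

No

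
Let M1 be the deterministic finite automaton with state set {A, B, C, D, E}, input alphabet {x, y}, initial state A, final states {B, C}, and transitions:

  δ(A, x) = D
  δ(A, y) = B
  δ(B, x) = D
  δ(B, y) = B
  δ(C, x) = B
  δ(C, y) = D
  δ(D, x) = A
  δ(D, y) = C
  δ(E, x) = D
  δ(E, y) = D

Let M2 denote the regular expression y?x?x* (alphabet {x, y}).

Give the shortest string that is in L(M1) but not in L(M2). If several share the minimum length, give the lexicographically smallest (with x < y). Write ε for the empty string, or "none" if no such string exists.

xy

The string xy is accepted by M1 but not by M2.
No shorter string lies in the difference, and xy is the lexicographically first length-2 string in L(M1) \ L(M2).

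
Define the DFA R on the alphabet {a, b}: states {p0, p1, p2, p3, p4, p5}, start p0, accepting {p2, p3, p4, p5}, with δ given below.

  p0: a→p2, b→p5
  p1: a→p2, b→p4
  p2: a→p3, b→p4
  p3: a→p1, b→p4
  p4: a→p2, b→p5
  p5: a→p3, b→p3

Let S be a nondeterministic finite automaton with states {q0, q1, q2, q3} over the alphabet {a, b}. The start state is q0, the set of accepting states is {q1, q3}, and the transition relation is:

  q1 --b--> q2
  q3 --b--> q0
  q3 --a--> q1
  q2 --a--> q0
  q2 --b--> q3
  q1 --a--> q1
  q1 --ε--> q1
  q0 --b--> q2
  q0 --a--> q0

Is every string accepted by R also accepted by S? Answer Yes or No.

The string a is in L(R) but not in L(S).
So L(R) ⊄ L(S).

No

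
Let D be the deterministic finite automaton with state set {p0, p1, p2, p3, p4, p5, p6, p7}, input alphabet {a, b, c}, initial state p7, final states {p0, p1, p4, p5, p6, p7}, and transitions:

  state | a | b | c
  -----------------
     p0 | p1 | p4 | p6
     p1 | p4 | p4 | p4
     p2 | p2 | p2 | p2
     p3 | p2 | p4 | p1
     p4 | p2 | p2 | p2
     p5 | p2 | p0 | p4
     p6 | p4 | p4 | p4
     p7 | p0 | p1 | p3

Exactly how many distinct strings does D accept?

The useful subgraph on states {p0, p1, p3, p4, p6, p7} is acyclic, so L(D) is finite; the longest accepting path visits 4 useful states, giving maximum string length 3.
Counting accepting paths from p7 by length: 1 of length 0, 2 of length 1, 8 of length 2, 9 of length 3. Total 20.

20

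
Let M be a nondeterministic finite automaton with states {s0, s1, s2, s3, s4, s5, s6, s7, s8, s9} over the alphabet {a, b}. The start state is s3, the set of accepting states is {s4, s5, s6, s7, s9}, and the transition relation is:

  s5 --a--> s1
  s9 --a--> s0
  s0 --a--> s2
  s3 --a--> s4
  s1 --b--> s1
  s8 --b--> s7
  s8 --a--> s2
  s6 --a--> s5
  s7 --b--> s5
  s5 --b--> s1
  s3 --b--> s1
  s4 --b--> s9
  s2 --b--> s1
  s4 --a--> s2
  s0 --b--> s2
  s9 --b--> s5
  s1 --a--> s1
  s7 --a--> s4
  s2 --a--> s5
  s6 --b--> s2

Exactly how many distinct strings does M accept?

The useful subgraph on states {s0, s2, s3, s4, s5, s9} is acyclic, so L(M) is finite; the longest accepting path visits 6 useful states, giving maximum string length 5.
Counting accepting paths from s3 by length: 1 of length 1, 1 of length 2, 2 of length 3, 2 of length 5. Total 6.

6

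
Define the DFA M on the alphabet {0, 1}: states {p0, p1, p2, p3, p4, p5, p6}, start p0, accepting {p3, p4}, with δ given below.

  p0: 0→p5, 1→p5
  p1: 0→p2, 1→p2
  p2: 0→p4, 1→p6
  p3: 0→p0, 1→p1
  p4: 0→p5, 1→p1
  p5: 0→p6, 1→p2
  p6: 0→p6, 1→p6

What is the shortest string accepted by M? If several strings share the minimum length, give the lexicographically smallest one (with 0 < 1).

A breadth-first search from p0 reaches an accepting state first via the path p0 → p5 → p2 → p4 on input 010.
No string of length < 3 is accepted (BFS exhausts all shorter strings without reaching an accepting state), and 010 is the lexicographically least accepting string of length 3.

010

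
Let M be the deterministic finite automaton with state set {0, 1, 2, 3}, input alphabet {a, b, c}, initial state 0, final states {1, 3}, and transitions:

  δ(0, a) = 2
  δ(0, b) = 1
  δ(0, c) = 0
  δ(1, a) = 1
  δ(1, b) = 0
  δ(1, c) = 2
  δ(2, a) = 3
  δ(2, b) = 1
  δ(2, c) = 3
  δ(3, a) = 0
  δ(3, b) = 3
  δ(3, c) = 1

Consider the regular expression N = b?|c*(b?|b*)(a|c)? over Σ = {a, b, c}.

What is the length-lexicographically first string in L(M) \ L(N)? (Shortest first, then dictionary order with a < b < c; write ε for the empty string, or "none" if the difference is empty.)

The string aa is accepted by M but not by N.
No shorter string lies in the difference, and aa is the lexicographically first length-2 string in L(M) \ L(N).

aa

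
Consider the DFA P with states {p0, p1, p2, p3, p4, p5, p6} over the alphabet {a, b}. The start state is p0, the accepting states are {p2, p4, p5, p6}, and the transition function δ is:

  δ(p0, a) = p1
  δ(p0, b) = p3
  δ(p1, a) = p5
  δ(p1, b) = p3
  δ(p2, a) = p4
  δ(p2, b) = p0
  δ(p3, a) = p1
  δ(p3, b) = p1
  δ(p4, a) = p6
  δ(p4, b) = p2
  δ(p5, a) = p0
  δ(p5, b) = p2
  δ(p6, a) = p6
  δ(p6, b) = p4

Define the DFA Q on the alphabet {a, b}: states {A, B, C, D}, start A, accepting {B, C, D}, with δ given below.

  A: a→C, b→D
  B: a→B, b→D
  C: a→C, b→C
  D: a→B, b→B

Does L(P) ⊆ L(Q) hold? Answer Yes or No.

Exploring the product automaton P × Q from the start pair (p0, A), following both machines on each input symbol, reaches 20 state pairs: (p0, A), (p1, C), (p3, D), (p5, C), (p3, C), (p1, B), (p0, C), (p2, C), (p5, B), (p4, C), (p0, B), (p2, D), (p6, C), (p4, B), (p6, B), (p4, D), (p2, B), (p0, D), (p3, B), (p1, D).
P accepts in {p2, p4, p5, p6} and Q accepts in {B, C, D}. The reachable pairs whose P-component is accepting are (p5, C), (p2, C), (p5, B), (p4, C), (p2, D), (p6, C), (p4, B), (p6, B), (p4, D), (p2, B); in each of them the Q-component is accepting too, so the product for L(P) \ L(Q) (P-component accepting, Q-component rejecting) has no reachable accepting pair and the difference is empty.
Hence every string in L(P) is also in L(Q).

Yes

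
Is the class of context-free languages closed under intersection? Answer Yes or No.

No

{aⁿbⁿcᵐ : m,n≥0} and {aᵐbⁿcⁿ : m,n≥0} are both context-free, but their intersection {aⁿbⁿcⁿ : n≥0} is not (pumping lemma).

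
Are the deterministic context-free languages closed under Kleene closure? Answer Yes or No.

No

L = {c aⁿbⁿ : n≥0} ∪ {cc aⁿb²ⁿ : n≥0} is a DCFL (the number of leading c's fixes which ratio the DPDA checks), but L* is not. Every word of L starts with c, so in a factorisation of the string cc aⁱbʲ (i≥1) into words of L each factor begins at one of the two c's: either the whole string is a single word of L (forcing j = 2i), or it splits as c · (c aⁱbʲ) with c ∈ L (take n = 0) and c aⁱbʲ ∈ L (forcing j = i). Thus L* ∩ cca⁺b* = {cc aⁿbⁿ : n≥1} ∪ {cc aⁿb²ⁿ : n≥1}. A DPDA for L* would give one for this intersection with a regular set, and, started from its configuration after reading cc, one for {aⁿbⁿ : n≥1} ∪ {aⁿb²ⁿ : n≥1}, which no deterministic PDA accepts (a DPDA for it would have a single run on aⁿb²ⁿ, accepting after the prefix aⁿbⁿ and accepting again after n more b's; an ordinary PDA that simulates it on a's and b's and, at any moment when it is accepting, may switch to reading only a fresh letter d while feeding each d to the simulation as a b, would accept aⁱbʲdᵏ (k≥1) exactly when both aⁱbʲ and aⁱbʲ⁺ᵏ are in the language, i.e. its language intersected with the regular set a*b*d⁺ would be exactly {aⁿbⁿdⁿ : n≥1} — impossible, since context-free languages are closed under intersection with regular sets and {aⁿbⁿdⁿ} is not context-free). So L* is not a DCFL.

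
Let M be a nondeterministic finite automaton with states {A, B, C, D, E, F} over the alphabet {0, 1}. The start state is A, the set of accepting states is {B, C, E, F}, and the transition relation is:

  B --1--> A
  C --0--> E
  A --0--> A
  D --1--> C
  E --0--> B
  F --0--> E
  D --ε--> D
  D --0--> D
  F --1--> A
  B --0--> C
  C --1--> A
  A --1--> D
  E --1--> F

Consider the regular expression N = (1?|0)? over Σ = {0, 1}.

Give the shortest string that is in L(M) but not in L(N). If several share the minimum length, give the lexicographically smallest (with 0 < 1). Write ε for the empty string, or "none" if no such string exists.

11

The string 11 is accepted by M but not by N.
No shorter string lies in the difference, and 11 is the lexicographically first length-2 string in L(M) \ L(N).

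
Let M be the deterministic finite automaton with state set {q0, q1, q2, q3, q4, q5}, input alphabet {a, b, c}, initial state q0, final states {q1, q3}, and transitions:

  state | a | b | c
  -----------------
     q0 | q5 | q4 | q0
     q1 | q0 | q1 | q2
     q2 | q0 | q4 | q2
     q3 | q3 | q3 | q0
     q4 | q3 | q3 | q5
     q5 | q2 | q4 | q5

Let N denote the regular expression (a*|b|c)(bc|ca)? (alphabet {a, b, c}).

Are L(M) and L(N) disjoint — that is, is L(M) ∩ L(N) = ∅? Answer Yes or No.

Converting the expression N to a DFA (subset construction, then merging equivalent states) gives the minimal DFA with states {n0, n1, n2, n3, n4, n5, n6, n7, n8}, start state n0, accepting states {n0, n1, n2, n3, n7, n8} and transitions n0: a→n1, b→n2, c→n3; n1: a→n1, b→n4, c→n5; n2: a→n6, b→n4, c→n7; n3: a→n8, b→n4, c→n5; n4: a→n6, b→n6, c→n8; n5: a→n8, b→n6, c→n6; n6: a→n6, b→n6, c→n6; n7: a→n8, b→n6, c→n6; n8: a→n6, b→n6, c→n6.
Exploring the product automaton M × N from the start pair (q0, n0), following both machines on each input symbol, reaches 20 state pairs: (q0, n0), (q5, n1), (q4, n2), (q0, n3), (q2, n1), (q4, n4), (q5, n5), (q3, n6), (q3, n4), (q5, n7), (q5, n8), (q0, n5), (q0, n1), (q2, n5), (q2, n8), (q4, n6), (q5, n6), (q0, n6), (q0, n8), (q2, n6).
M accepts in {q1, q3} and N accepts in {n0, n1, n2, n3, n7, n8}; no reachable pair has both components accepting, so no string drives both machines to acceptance simultaneously and L(M) ∩ L(N) = ∅.
So no string is accepted by both, and the intersection is empty.

Yes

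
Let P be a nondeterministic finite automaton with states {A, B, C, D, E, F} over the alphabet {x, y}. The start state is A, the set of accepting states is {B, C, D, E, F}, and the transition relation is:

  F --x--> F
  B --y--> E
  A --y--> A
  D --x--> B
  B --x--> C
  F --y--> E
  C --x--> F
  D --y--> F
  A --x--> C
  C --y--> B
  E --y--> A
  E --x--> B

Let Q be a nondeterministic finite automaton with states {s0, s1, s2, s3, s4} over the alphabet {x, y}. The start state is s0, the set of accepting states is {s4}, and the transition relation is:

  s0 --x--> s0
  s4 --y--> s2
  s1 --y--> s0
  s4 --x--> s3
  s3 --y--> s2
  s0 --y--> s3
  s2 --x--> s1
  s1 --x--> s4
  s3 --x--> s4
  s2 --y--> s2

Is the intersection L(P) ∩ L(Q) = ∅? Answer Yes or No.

No

The string yx is accepted by both P and Q.
Hence L(P) ∩ L(Q) ≠ ∅.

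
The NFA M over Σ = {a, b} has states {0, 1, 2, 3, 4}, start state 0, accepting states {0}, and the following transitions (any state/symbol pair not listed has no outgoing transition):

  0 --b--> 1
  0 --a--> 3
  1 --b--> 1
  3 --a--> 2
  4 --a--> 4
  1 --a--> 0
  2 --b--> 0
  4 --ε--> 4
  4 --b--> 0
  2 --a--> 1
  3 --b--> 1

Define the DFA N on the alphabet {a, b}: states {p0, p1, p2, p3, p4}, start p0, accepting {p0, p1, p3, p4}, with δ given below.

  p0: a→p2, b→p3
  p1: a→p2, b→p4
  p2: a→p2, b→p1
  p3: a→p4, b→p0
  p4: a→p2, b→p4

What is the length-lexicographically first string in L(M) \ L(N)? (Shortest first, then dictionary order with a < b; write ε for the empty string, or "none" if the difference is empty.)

aba

The string aba is accepted by M but not by N.
No shorter string lies in the difference, and aba is the lexicographically first length-3 string in L(M) \ L(N).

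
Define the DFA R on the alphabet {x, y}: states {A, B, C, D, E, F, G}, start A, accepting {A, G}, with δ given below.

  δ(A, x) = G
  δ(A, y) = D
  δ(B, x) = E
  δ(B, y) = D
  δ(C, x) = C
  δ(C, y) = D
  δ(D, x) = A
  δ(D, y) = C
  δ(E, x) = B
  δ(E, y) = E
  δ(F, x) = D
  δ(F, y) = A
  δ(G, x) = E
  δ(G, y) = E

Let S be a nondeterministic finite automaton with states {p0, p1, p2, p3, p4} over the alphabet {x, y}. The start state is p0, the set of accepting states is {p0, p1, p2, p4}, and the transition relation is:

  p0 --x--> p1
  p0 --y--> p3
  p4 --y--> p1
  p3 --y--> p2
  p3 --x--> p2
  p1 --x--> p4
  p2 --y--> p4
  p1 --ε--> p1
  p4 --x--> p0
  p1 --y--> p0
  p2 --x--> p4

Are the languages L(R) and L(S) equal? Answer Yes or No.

No

The string xx is accepted by S but rejected by R.
So L(R) ≠ L(S).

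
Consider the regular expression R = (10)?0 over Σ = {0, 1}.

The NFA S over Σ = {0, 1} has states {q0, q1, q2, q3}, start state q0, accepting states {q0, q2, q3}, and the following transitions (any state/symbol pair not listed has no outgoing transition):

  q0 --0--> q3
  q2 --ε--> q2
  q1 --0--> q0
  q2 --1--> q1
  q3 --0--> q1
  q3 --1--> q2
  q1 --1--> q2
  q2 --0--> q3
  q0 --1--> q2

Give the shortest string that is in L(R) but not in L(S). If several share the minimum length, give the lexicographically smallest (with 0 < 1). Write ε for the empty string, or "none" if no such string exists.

The string 100 is accepted by R but not by S.
No shorter string lies in the difference, and 100 is the lexicographically first length-3 string in L(R) \ L(S).

100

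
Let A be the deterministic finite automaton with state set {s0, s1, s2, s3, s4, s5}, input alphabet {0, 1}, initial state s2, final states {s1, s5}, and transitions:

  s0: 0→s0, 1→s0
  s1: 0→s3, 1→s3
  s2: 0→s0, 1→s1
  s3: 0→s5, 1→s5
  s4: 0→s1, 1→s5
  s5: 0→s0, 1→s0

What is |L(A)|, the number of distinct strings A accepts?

5

The useful subgraph on states {s1, s2, s3, s5} is acyclic, so L(A) is finite; the longest accepting path visits 4 useful states, giving maximum string length 3.
Counting accepting paths from s2 by length: 1 of length 1, 4 of length 3. Total 5.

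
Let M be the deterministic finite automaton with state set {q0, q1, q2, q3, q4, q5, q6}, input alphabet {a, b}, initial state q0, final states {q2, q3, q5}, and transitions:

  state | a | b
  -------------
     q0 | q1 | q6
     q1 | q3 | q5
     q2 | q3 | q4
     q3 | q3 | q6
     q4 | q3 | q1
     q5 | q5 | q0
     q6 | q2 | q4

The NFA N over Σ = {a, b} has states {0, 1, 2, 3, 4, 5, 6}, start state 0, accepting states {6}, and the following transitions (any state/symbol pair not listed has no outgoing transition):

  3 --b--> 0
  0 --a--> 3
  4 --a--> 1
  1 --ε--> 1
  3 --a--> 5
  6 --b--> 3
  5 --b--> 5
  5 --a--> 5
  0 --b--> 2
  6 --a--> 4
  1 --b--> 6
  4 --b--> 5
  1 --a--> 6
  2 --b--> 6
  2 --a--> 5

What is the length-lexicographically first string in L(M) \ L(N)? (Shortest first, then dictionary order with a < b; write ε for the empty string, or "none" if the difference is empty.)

The string aa is accepted by M but not by N.
No shorter string lies in the difference, and aa is the lexicographically first length-2 string in L(M) \ L(N).

aa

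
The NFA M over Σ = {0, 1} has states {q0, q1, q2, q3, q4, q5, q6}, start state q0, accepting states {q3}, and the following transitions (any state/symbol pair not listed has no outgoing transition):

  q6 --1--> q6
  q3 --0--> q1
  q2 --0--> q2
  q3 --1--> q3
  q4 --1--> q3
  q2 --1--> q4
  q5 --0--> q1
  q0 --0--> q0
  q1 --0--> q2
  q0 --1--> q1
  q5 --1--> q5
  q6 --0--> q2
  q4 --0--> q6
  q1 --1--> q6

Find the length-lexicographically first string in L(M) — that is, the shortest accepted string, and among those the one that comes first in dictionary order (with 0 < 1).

A breadth-first search from q0 reaches an accepting state first via the path q0 → q1 → q2 → q4 → q3 on input 1011.
No string of length < 4 is accepted (BFS exhausts all shorter strings without reaching an accepting state), and 1011 is the lexicographically least accepting string of length 4.

1011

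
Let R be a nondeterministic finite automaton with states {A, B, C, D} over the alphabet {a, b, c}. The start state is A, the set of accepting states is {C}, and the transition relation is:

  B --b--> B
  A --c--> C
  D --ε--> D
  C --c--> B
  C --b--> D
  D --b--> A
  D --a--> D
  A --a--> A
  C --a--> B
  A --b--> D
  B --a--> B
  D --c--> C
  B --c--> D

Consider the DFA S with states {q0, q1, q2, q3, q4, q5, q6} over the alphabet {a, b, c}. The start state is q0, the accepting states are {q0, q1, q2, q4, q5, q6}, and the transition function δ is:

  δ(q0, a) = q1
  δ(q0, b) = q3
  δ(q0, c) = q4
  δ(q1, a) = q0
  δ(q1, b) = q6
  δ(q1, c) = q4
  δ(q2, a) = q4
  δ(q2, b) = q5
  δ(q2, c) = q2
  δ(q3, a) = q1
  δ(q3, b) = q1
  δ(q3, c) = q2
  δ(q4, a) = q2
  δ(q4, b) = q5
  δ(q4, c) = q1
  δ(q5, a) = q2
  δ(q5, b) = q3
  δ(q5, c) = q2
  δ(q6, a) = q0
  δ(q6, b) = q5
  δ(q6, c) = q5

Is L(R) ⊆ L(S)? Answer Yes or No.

Yes

Exploring the product automaton R × S from the start pair (A, q0), following both machines on each input symbol, reaches 25 state pairs: (A, q0), (A, q1), (D, q3), (C, q4), (D, q6), (D, q1), (C, q2), (B, q2), (D, q5), (B, q1), (D, q0), (A, q5), (C, q5), (A, q6), (B, q4), (B, q5), (D, q2), (A, q3), (B, q0), (B, q6), (D, q4), (A, q2), (B, q3), (C, q1), (A, q4).
R accepts in {C} and S accepts in {q0, q1, q2, q4, q5, q6}. The reachable pairs whose R-component is accepting are (C, q4), (C, q2), (C, q5), (C, q1); in each of them the S-component is accepting too, so the product for L(R) \ L(S) (R-component accepting, S-component rejecting) has no reachable accepting pair and the difference is empty.
Hence every string in L(R) is also in L(S).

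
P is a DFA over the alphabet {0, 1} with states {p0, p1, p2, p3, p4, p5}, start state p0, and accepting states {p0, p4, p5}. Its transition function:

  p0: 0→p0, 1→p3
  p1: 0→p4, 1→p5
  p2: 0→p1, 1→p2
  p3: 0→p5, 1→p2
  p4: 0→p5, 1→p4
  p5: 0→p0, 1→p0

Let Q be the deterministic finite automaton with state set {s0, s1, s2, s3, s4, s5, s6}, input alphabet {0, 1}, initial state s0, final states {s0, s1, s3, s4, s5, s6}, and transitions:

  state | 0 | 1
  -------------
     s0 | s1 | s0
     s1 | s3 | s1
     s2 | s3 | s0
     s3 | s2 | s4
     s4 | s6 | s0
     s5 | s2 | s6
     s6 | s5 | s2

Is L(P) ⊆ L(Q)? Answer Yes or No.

The string 000 is in L(P) but not in L(Q).
So L(P) ⊄ L(Q).

No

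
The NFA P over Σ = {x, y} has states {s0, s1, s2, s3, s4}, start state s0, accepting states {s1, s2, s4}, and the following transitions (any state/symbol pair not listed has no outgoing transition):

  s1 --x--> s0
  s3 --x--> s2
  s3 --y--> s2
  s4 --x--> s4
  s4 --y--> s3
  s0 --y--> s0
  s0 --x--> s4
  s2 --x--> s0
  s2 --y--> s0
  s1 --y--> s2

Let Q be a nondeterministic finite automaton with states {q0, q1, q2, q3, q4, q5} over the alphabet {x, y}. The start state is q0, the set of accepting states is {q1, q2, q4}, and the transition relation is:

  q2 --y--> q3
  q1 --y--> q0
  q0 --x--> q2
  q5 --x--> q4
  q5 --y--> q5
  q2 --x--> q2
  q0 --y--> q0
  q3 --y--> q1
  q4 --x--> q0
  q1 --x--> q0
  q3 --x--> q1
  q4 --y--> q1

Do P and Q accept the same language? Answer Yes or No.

Exploring the product automaton P × Q from the start pair (s0, q0), following both machines on each input symbol, reaches 4 state pairs: (s0, q0), (s4, q2), (s3, q3), (s2, q1).
P accepts in {s1, s2, s4} and Q accepts in {q1, q2, q4}. In every reachable pair the two components are either both accepting — (s4, q2), (s2, q1) — or both non-accepting, so no string is accepted by exactly one of the machines: L(P) \ L(Q) and L(Q) \ L(P) are both empty.
Hence every string is accepted by P iff it is accepted by Q, and the two languages coincide.

Yes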